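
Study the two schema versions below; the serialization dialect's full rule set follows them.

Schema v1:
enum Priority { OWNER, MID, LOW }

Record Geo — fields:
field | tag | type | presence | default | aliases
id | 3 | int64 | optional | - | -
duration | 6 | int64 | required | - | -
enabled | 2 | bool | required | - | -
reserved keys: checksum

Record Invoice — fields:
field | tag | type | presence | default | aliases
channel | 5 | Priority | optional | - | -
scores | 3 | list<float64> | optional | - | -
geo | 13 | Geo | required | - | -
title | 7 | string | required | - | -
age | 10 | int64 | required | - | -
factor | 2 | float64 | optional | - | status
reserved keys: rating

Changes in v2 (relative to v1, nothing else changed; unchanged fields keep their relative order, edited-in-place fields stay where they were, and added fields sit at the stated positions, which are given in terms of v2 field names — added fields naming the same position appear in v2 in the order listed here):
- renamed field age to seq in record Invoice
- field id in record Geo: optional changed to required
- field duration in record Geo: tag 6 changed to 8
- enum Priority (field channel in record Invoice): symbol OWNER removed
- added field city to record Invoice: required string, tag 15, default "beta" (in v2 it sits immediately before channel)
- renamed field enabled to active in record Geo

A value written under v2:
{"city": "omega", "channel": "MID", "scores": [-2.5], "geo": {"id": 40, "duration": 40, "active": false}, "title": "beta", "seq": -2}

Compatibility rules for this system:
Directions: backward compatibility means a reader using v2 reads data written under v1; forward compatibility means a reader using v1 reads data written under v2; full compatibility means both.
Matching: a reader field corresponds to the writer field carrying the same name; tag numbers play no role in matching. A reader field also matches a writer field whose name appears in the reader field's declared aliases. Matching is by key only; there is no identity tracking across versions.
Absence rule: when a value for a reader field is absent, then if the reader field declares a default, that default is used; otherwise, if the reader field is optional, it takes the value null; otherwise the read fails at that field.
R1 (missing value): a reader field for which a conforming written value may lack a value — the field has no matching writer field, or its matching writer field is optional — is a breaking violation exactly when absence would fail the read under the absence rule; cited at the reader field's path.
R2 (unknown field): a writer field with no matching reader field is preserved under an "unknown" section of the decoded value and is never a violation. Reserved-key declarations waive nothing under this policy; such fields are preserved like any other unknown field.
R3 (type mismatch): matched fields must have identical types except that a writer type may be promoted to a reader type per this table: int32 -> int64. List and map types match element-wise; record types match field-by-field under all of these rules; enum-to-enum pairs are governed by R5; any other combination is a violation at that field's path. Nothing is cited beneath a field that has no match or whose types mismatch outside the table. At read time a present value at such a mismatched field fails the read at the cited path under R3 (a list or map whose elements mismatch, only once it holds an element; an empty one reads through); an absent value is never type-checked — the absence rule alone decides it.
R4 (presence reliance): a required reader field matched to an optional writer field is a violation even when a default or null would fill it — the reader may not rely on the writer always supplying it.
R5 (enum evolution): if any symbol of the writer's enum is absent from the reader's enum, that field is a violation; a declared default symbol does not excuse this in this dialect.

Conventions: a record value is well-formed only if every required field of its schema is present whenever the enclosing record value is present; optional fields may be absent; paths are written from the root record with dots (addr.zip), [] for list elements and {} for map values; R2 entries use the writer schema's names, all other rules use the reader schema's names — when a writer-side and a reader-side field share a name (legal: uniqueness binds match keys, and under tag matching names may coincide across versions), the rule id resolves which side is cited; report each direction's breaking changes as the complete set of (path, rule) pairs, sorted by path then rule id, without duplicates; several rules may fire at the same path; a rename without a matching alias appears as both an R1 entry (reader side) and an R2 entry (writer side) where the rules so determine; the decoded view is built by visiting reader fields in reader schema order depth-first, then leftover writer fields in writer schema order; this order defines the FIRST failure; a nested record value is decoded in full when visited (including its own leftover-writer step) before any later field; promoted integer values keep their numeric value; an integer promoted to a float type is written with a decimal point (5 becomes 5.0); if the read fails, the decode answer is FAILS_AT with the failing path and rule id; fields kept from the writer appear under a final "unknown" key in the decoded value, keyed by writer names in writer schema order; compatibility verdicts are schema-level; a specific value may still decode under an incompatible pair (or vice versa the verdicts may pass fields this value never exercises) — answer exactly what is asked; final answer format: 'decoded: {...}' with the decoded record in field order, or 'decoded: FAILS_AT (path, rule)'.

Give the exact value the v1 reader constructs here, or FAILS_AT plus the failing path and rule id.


decoded: FAILS_AT (geo.enabled, R1)

in Invoice below, arrows point writer -> reader
decode (reader v1):
  channel := "MID"
  scores := [-2.5]
  geo.id := 40
  geo.duration := 40
  read fails at geo.enabled under R1 (no fill)
  => FAILS_AT (geo.enabled, R1)
the other Invoice changes do not affect what is asked:
  renamed field age to seq in record Invoice -> a verdict-level change on Invoice — the shown value reads the same
  field id in record Geo: optional changed to required -> a verdict-level change on Invoice — the shown value reads the same
  field duration in record Geo: tag 6 changed to 8 -> inert under this dialect — no rule fires on Invoice and the result does not move
  enum Priority (field channel in record Invoice): symbol OWNER removed -> a verdict-level change on Invoice — the shown value reads the same
  added field city to record Invoice: required string, tag 15, default "beta" (in v2 it sits immediately before channel) -> inert under this dialect — no rule fires on Invoice and the result does not move


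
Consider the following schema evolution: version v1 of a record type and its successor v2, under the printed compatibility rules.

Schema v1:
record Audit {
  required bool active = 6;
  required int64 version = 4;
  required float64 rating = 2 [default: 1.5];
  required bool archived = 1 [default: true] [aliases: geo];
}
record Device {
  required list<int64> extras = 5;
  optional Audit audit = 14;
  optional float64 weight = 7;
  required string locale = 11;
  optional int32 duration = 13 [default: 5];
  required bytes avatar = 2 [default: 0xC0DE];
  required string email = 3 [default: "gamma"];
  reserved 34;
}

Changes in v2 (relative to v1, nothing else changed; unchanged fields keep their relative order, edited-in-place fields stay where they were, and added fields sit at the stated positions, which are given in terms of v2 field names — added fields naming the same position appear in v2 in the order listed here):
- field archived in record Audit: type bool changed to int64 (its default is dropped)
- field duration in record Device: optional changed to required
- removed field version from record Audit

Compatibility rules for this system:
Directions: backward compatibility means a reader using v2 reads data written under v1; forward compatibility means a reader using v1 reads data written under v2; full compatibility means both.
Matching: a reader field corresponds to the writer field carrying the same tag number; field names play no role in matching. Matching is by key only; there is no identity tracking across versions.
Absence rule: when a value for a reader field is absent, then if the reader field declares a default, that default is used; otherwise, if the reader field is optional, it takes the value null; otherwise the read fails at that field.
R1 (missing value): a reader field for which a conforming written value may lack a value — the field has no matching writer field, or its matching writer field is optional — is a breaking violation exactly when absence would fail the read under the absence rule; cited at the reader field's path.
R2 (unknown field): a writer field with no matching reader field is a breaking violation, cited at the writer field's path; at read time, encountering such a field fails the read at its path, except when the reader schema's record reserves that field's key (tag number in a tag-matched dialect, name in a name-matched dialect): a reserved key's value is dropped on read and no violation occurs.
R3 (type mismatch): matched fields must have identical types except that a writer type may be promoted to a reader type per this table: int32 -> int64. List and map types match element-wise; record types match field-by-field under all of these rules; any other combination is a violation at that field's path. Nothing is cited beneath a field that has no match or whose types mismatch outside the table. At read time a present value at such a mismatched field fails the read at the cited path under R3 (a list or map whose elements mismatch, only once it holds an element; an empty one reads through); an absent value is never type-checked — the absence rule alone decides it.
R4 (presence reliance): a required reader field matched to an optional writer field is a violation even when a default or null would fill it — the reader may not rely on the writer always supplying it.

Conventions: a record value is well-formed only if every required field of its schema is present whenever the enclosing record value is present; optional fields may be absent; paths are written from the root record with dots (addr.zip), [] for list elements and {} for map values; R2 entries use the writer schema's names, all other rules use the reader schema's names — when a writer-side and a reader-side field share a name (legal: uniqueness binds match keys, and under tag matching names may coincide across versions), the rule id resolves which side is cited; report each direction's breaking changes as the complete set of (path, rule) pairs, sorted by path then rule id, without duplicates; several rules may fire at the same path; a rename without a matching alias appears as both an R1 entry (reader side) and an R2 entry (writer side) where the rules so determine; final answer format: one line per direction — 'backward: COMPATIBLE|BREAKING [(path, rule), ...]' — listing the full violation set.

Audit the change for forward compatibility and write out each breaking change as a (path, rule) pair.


forward: BREAKING [(audit.archived, R3), (audit.version, R1)]

the writer's type comes first in each Device pair
forward on Device — v1 reading data written by v2:
  list<int64> -> list<int64>, writer required: extras aligns to extras
  Audit -> Audit, writer optional: audit aligns to audit
  float64 -> float64, writer optional: weight aligns to weight
  string -> string, writer required: locale aligns to locale
  int32 -> int32, writer required: duration aligns to duration
  bytes -> bytes, writer required: avatar aligns to avatar
  string -> string, writer required: email aligns to email
  bool -> bool, writer required: audit.active aligns to audit.active
  no writer field matches reader audit.version
  float64 -> float64, writer required: audit.rating aligns to audit.rating
  int64 -> bool, writer required: audit.archived aligns to audit.archived
  violation R3 at audit.archived
  violation R1 at audit.version
  => forward: BREAKING (2)
diffs on Device not affecting the asked answer:
  field duration in record Device: optional changed to required -> its effect on Device is confined to the backward direction, not asked


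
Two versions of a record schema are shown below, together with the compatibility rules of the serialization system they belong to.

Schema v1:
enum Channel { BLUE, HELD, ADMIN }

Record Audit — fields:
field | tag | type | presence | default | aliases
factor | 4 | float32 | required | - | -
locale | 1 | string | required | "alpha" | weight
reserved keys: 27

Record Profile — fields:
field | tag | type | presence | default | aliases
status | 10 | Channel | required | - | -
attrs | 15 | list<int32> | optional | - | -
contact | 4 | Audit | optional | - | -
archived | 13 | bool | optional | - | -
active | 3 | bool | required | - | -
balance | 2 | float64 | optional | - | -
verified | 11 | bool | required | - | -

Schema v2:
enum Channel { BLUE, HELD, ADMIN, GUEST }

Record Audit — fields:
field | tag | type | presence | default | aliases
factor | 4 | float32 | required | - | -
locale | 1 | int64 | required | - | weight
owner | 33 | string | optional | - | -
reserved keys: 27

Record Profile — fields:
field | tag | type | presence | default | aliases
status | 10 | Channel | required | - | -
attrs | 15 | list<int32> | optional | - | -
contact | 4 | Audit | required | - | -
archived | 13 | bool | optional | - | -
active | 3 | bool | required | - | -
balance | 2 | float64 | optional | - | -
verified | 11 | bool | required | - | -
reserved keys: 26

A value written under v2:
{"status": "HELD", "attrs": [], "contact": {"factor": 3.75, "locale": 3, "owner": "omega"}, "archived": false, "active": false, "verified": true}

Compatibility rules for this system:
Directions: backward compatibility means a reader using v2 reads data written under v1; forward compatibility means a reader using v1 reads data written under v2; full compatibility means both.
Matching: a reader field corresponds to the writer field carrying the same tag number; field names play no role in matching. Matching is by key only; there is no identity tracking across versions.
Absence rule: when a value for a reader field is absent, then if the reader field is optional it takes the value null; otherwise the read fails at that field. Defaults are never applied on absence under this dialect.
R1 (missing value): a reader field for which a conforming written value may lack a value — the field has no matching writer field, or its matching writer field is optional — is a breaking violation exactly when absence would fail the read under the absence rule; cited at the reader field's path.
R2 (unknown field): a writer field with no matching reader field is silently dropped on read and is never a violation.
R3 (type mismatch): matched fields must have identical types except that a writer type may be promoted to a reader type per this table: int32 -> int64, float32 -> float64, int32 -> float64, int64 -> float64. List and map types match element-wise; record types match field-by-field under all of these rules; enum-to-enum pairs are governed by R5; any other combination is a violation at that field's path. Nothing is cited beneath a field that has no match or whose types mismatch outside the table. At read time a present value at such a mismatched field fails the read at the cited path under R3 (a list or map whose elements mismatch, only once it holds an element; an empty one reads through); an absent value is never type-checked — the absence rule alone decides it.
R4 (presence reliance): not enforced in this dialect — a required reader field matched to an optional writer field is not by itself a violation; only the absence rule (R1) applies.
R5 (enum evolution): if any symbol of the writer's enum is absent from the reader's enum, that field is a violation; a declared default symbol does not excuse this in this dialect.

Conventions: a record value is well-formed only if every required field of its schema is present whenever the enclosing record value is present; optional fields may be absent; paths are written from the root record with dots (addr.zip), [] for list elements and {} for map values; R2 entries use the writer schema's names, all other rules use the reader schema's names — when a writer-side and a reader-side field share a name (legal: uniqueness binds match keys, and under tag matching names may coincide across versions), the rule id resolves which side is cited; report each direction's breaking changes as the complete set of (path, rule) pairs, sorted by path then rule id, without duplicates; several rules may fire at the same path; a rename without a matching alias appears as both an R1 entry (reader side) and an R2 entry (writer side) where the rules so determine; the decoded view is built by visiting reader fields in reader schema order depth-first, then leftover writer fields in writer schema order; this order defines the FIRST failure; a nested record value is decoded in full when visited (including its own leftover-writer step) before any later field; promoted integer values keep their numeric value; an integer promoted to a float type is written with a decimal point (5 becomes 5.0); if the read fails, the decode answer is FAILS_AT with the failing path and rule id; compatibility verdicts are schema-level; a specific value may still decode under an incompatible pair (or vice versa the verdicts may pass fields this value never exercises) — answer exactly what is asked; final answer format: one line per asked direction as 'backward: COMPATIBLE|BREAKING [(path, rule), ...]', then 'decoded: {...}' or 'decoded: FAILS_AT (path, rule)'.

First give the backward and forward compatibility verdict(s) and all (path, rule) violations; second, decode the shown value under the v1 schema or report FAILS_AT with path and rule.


backward: BREAKING [(contact, R1), (contact.locale, R3)]; forward: BREAKING [(contact.locale, R3), (status, R5)]; decoded: FAILS_AT (contact.locale, R3)

the writer's type comes first in each Profile pair
backward on Profile — v2 reading data written by v1:
  status <- status (Channel -> Channel, writer required)
  attrs <- attrs (list<int32> -> list<int32>, writer optional)
  contact <- contact (Audit -> Audit, writer optional)
  archived <- archived (bool -> bool, writer optional)
  active <- active (bool -> bool, writer required)
  balance <- balance (float64 -> float64, writer optional)
  verified <- verified (bool -> bool, writer required)
  contact.factor <- contact.factor (float32 -> float32, writer required)
  contact.locale <- contact.locale (string -> int64, writer required)
  no writer field matches reader contact.owner
  R1 fires at contact
  R3 fires at contact.locale
  => backward: BREAKING (2)
forward on Profile — v1 reading data written by v2:
  status <- status (Channel -> Channel, writer required)
  attrs <- attrs (list<int32> -> list<int32>, writer optional)
  contact <- contact (Audit -> Audit, writer required)
  archived <- archived (bool -> bool, writer optional)
  active <- active (bool -> bool, writer required)
  balance <- balance (float64 -> float64, writer optional)
  verified <- verified (bool -> bool, writer required)
  contact.factor <- contact.factor (float32 -> float32, writer required)
  contact.locale <- contact.locale (int64 -> string, writer required)
  writer contact.owner: unknown to reader
  R3 fires at contact.locale
  R5 fires at status
  => forward: BREAKING (2)
migrating the Profile value to v1:
  status := "HELD"
  attrs := []
  contact.factor := 3.75
  read fails at contact.locale under R3
  => FAILS_AT (contact.locale, R3)


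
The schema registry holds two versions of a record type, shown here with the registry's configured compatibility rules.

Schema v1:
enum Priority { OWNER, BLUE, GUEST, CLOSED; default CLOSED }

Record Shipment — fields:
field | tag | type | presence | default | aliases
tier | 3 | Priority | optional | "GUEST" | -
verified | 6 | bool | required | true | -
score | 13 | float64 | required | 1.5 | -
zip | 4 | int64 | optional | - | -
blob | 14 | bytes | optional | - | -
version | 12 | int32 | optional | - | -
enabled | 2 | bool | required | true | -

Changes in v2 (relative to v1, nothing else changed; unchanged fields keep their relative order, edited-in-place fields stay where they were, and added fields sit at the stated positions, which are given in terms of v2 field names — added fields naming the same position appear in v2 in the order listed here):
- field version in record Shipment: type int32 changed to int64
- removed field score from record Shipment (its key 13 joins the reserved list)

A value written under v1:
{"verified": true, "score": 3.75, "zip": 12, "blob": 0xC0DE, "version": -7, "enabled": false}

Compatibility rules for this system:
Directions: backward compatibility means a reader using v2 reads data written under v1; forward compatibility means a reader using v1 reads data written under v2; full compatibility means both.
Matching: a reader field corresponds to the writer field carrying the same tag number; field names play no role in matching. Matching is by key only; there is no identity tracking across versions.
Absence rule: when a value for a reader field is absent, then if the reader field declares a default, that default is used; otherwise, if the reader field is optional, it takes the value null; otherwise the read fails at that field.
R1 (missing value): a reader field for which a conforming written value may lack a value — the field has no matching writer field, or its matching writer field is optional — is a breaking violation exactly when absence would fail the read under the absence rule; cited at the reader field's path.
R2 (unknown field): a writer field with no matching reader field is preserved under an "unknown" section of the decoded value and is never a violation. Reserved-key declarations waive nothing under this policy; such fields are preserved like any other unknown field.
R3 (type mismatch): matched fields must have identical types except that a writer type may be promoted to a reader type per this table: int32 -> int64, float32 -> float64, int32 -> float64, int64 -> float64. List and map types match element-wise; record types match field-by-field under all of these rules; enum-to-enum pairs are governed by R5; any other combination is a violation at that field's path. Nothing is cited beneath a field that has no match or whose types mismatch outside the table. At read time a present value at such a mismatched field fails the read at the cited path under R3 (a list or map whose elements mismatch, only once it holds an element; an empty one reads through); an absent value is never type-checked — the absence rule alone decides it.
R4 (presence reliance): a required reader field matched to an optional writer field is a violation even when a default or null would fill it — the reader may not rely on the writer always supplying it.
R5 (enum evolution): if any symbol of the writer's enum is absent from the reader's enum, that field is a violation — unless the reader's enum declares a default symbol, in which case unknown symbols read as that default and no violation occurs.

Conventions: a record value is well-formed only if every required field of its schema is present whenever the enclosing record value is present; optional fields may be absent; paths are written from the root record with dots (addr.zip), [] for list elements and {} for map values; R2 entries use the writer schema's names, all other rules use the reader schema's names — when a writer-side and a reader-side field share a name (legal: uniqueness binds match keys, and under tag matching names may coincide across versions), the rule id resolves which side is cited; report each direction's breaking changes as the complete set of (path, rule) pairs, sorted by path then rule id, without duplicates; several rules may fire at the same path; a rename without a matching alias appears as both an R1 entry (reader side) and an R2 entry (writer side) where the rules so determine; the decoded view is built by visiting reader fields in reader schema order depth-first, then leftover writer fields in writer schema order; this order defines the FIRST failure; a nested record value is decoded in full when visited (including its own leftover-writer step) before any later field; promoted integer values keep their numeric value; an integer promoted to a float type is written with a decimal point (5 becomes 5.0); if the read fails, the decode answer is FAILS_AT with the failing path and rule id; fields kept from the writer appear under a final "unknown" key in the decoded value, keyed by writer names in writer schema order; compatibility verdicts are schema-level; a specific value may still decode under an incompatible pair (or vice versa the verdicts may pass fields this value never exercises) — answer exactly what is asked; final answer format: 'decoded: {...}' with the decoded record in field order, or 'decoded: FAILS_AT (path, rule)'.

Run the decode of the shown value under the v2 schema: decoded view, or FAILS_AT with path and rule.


decoded: {"tier": "GUEST", "verified": true, "zip": 12, "blob": 0xC0DE, "version": -7, "enabled": false, "unknown": {"score": 3.75}}

arrows below run writer -> reader for Shipment
decoding the Shipment value with the v2 reader:
  tier := "GUEST" (no value, default fills)
  verified := true
  zip := 12
  blob := 0xC0DE
  version := -7 (int32 -> int64)
  enabled := false
  writer score: kept under "unknown"
  => decoded: {"tier": "GUEST", "verified": true, "zip": 12, "blob": 0xC0DE, "version": -7, "enabled": false, "unknown": {"score": 3.75}}
ruling out the remaining Shipment differences:
  field version in record Shipment: type int32 changed to int64 -> shifts the Shipment verdicts, not this decode


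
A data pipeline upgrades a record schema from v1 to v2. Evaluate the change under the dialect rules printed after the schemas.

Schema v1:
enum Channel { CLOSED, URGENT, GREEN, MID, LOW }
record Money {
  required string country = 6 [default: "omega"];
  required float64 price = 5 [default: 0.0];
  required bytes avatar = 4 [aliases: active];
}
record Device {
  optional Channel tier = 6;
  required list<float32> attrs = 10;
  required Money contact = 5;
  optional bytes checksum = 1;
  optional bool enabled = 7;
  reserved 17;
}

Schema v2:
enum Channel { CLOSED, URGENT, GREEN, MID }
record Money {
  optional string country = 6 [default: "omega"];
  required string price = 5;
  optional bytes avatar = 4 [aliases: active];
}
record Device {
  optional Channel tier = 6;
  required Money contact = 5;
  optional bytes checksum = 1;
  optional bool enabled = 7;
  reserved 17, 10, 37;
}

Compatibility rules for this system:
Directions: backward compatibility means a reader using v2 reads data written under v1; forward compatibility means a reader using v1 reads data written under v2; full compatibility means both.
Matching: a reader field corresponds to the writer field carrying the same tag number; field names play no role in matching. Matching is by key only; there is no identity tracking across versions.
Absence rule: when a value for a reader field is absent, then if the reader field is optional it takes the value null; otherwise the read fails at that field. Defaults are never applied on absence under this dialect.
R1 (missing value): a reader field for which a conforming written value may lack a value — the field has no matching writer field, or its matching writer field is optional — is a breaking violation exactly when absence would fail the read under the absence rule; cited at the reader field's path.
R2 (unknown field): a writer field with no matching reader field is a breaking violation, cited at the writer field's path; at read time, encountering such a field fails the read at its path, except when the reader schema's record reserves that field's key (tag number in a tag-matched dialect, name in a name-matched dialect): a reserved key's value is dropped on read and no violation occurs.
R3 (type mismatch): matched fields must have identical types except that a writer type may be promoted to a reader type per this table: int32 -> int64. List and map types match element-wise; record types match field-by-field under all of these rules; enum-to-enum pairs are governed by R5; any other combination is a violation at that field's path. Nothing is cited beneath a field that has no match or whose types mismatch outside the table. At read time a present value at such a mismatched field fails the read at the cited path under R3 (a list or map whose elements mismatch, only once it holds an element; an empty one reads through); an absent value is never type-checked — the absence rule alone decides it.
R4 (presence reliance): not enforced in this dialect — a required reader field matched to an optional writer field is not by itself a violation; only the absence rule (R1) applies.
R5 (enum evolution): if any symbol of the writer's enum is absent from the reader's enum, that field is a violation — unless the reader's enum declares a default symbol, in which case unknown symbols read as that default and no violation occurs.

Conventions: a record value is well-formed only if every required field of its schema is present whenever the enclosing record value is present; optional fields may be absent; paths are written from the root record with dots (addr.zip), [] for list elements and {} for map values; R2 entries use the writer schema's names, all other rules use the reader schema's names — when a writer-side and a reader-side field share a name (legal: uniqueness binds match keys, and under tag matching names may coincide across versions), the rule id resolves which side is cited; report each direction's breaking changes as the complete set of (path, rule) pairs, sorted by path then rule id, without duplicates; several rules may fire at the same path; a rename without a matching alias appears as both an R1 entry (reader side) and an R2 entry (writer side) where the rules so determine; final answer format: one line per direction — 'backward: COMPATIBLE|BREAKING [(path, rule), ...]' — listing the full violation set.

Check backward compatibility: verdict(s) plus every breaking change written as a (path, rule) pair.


in Device below, arrows point writer -> reader
backward analysis of Device with v2 as reader and v1 as writer:
  writer optional, Channel -> Channel: reader tier maps from writer tier
  writer required, Money -> Money: reader contact maps from writer contact
  writer optional, bytes -> bytes: reader checksum maps from writer checksum
  writer optional, bool -> bool: reader enabled maps from writer enabled
  writer attrs: unknown to reader
  writer required, string -> string: reader contact.country maps from writer contact.country
  writer required, float64 -> string: reader contact.price maps from writer contact.price
  writer required, bytes -> bytes: reader contact.avatar maps from writer contact.avatar
  rule R3 violated at contact.price
  rule R5 violated at tier
  backward on Device therefore BREAKING (2)
remaining Device differences; none change what is asked:
  field country in record Money: required changed to optional -> matters only for Device's forward compatibility — outside the asked direction
  field avatar in record Money: required changed to optional -> matters only for Device's forward compatibility — outside the asked direction
  removed field attrs from record Device (its key 10 joins the reserved list) -> matters only for Device's forward compatibility — outside the asked direction

backward: BREAKING [(contact.price, R3), (tier, R5)]


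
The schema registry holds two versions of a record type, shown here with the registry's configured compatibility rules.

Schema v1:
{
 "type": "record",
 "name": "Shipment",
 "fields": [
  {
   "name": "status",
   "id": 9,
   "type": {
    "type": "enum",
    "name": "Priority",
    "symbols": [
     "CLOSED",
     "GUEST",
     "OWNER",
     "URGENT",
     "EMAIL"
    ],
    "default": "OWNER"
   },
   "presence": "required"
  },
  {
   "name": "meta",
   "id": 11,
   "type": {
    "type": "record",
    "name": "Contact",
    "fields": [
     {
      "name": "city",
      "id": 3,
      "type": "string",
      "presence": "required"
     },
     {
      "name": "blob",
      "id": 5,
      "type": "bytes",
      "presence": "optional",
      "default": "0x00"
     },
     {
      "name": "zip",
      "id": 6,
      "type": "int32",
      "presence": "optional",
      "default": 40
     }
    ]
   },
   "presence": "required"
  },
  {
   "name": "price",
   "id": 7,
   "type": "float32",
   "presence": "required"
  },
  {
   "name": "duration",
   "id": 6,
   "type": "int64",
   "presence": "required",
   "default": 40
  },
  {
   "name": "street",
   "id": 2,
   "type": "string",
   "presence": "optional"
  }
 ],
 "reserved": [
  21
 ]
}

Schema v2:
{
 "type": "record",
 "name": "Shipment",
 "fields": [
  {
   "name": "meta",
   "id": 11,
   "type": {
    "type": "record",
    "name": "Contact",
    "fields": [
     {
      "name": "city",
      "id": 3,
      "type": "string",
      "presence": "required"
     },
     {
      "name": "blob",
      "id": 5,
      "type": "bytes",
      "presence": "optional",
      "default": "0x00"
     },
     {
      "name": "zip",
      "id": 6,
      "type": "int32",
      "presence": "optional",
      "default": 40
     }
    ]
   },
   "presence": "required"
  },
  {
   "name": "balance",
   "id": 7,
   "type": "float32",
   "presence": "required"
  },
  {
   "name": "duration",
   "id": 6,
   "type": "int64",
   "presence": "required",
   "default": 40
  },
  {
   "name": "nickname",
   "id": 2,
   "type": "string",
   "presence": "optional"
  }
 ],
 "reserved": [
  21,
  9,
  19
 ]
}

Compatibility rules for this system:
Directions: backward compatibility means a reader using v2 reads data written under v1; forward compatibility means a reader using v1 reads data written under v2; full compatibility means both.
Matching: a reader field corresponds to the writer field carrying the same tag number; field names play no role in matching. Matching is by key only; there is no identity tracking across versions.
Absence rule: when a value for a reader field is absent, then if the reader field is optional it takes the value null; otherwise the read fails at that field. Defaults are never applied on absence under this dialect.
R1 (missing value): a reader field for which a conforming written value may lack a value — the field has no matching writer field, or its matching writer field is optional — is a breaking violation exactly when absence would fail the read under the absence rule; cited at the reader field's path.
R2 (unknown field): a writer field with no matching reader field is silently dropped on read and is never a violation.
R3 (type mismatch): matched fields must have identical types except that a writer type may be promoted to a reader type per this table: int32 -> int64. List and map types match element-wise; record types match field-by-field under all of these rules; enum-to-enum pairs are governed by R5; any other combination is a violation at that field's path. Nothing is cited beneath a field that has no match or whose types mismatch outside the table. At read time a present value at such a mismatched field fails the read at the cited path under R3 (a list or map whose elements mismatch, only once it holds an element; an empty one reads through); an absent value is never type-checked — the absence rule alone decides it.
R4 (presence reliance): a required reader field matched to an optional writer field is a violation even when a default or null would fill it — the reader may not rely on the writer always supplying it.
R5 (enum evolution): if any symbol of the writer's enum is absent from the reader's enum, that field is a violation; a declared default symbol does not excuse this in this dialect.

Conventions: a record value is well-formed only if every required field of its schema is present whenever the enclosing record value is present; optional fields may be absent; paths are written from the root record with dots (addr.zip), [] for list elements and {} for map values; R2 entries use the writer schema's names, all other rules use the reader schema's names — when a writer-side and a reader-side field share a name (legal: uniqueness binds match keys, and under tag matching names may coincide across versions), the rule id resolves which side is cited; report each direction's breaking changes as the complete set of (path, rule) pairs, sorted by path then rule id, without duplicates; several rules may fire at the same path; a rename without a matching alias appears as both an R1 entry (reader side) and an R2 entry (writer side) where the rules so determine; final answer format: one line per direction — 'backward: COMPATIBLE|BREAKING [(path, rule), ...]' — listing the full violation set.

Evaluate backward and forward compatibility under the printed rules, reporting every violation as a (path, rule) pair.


backward: COMPATIBLE []; forward: BREAKING [(status, R1)]

arrows below run writer -> reader for Shipment
backward pass over Shipment, reader schema v2, writer schema v1:
  meta: Contact -> Contact, writer required; from meta
  balance: float32 -> float32, writer required; from price
  duration: int64 -> int64, writer required; from duration
  nickname: string -> string, writer optional; from street
  writer field status has no reader counterpart
  meta.city: string -> string, writer required; from meta.city
  meta.blob: bytes -> bytes, writer optional; from meta.blob
  meta.zip: int32 -> int32, writer optional; from meta.zip
  => no violations; backward on Shipment: COMPATIBLE
forward pass over Shipment, reader schema v1, writer schema v2:
  no writer field matches reader status
  meta: Contact -> Contact, writer required; from meta
  price: float32 -> float32, writer required; from balance
  duration: int64 -> int64, writer required; from duration
  street: string -> string, writer optional; from nickname
  meta.city: string -> string, writer required; from meta.city
  meta.blob: bytes -> bytes, writer optional; from meta.blob
  meta.zip: int32 -> int32, writer optional; from meta.zip
  breaking: (status, R1)
  => forward verdict for Shipment: BREAKING, 1 violation(s)


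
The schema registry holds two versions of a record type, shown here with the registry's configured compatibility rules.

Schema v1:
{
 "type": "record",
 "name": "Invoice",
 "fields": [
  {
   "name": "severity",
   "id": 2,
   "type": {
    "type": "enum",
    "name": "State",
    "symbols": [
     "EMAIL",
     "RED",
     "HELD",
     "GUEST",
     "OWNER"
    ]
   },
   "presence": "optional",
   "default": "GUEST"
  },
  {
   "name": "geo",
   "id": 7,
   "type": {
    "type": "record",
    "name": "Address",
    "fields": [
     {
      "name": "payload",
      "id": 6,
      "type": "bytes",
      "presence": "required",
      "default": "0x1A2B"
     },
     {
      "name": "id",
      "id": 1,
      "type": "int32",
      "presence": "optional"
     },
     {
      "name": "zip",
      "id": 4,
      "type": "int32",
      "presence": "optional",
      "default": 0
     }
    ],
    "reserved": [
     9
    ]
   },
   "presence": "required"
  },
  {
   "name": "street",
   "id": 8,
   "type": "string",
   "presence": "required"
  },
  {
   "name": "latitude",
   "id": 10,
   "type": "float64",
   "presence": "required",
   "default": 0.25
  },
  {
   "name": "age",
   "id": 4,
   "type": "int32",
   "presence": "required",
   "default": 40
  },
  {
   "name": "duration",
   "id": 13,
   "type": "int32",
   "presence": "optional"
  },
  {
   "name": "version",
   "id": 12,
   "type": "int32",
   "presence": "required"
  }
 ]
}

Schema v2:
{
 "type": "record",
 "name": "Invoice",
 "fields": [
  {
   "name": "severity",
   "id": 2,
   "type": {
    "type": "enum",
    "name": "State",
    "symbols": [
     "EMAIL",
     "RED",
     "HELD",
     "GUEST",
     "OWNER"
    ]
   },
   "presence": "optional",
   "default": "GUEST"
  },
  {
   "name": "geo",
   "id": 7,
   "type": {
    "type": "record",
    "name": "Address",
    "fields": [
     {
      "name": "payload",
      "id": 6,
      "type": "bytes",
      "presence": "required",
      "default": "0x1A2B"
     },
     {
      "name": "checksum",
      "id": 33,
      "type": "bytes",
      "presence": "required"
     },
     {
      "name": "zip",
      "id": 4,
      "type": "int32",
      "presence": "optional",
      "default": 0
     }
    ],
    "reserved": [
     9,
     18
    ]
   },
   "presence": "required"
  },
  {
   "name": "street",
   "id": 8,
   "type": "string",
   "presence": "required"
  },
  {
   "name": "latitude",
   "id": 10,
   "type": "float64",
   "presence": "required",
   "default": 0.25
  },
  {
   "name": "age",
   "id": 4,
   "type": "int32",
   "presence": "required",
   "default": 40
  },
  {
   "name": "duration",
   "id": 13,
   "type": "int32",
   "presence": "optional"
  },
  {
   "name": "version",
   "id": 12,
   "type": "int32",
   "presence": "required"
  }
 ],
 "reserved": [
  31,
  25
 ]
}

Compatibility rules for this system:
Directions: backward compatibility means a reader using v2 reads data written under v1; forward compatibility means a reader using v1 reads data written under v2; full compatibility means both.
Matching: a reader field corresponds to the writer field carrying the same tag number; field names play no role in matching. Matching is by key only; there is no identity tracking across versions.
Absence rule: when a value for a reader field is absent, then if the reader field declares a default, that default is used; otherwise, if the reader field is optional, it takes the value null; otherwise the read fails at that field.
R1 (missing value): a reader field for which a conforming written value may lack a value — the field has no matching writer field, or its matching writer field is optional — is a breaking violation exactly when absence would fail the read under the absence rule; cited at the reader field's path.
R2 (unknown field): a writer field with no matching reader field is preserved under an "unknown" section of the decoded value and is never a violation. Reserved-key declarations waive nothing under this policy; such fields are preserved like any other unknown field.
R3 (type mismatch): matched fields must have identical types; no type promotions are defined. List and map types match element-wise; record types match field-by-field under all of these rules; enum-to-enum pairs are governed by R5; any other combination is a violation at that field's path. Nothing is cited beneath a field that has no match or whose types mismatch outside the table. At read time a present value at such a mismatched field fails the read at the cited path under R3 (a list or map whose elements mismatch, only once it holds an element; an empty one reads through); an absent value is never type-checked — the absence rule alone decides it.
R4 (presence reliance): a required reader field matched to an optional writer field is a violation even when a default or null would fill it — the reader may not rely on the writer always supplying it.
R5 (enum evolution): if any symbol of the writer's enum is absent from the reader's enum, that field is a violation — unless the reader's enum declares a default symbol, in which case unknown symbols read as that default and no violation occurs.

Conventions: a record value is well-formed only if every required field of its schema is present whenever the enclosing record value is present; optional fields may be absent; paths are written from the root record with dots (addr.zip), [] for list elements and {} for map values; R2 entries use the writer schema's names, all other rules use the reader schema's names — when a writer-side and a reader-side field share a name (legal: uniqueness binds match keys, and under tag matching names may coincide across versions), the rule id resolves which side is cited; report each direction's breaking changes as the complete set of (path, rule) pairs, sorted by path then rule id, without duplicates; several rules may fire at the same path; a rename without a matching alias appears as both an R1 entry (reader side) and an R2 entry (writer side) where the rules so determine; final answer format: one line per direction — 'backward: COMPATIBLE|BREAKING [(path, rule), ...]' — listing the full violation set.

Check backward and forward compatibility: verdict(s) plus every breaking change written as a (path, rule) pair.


arrows below run writer -> reader for Invoice
backward pass over Invoice, reader schema v2, writer schema v1:
  State -> State, writer optional: severity aligns to severity
  Address -> Address, writer required: geo aligns to geo
  string -> string, writer required: street aligns to street
  float64 -> float64, writer required: latitude aligns to latitude
  int32 -> int32, writer required: age aligns to age
  int32 -> int32, writer optional: duration aligns to duration
  int32 -> int32, writer required: version aligns to version
  bytes -> bytes, writer required: geo.payload aligns to geo.payload
  no writer field matches reader geo.checksum
  int32 -> int32, writer optional: geo.zip aligns to geo.zip
  writer geo.id: unknown to reader
  breaking: (geo.checksum, R1)
  => 1 violation(s): backward is BREAKING for Invoice
forward pass over Invoice, reader schema v1, writer schema v2:
  State -> State, writer optional: severity aligns to severity
  Address -> Address, writer required: geo aligns to geo
  string -> string, writer required: street aligns to street
  float64 -> float64, writer required: latitude aligns to latitude
  int32 -> int32, writer required: age aligns to age
  int32 -> int32, writer optional: duration aligns to duration
  int32 -> int32, writer required: version aligns to version
  bytes -> bytes, writer required: geo.payload aligns to geo.payload
  no writer field matches reader geo.id
  int32 -> int32, writer optional: geo.zip aligns to geo.zip
  writer geo.checksum: unknown to reader
  => forward verdict for Invoice: COMPATIBLE, no violations

backward: BREAKING [(geo.checksum, R1)]; forward: COMPATIBLE []
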